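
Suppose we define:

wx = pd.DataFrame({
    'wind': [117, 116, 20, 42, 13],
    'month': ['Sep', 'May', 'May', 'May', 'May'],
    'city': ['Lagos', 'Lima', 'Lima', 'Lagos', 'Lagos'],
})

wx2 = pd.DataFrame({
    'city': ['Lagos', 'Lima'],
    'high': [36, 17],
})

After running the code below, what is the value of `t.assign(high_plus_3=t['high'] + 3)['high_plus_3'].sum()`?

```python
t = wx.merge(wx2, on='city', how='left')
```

157

merge on 'city' (how='left') → 5 rows:
   wind month   city  high
0   117   Sep  Lagos    36
1   116   May   Lima    17
2    20   May   Lima    17
3    42   May  Lagos    36
4    13   May  Lagos    36
add column high_plus_3 = t['high'] + 3:
   wind month   city  high  high_plus_3
0   117   Sep  Lagos    36           39
1   116   May   Lima    17           20
2    20   May   Lima    17           20
3    42   May  Lagos    36           39
4    13   May  Lagos    36           39
So sum() = 157.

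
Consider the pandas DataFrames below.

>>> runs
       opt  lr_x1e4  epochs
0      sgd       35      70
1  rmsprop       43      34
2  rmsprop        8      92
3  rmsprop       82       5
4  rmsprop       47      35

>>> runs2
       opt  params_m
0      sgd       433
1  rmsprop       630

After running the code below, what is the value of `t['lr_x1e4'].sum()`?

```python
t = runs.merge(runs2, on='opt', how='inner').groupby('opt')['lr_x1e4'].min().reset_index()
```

43

merge on 'opt' (how='inner') → 5 rows:
       opt  lr_x1e4  epochs  params_m
0      sgd       35      70       433
1  rmsprop       43      34       630
2  rmsprop        8      92       630
3  rmsprop       82       5       630
4  rmsprop       47      35       630
group by opt, min of lr_x1e4:
opt
rmsprop     8
sgd        35
Name: lr_x1e4, dtype: int64
reset_index():
       opt  lr_x1e4
0  rmsprop        8
1      sgd       35
The sum of column 'lr_x1e4' is 43.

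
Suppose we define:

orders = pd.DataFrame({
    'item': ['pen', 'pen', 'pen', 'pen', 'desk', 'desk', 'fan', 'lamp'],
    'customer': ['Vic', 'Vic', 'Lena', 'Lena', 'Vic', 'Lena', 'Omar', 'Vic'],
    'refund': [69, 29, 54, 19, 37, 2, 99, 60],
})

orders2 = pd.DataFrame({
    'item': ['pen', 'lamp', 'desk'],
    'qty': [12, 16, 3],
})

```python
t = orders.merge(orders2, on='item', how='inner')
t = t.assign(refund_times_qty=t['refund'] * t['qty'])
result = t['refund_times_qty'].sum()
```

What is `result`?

3129

merge on 'item' (how='inner') → 7 rows:
   item customer  refund  qty
0   pen      Vic      69   12
1   pen      Vic      29   12
2   pen     Lena      54   12
3   pen     Lena      19   12
4  desk      Vic      37    3
5  desk     Lena       2    3
6  lamp      Vic      60   16
add column refund_times_qty = t['refund'] * t['qty']:
   item customer  refund  qty  refund_times_qty
0   pen      Vic      69   12               828
1   pen      Vic      29   12               348
2   pen     Lena      54   12               648
3   pen     Lena      19   12               228
4  desk      Vic      37    3               111
5  desk     Lena       2    3                 6
6  lamp      Vic      60   16               960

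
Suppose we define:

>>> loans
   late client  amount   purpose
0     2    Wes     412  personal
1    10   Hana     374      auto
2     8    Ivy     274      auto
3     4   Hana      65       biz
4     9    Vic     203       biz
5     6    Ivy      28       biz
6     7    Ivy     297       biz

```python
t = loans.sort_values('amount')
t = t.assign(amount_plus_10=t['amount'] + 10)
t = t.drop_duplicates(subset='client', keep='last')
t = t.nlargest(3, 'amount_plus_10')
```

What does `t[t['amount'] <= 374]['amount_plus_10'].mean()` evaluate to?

sort by amount:
   late client  amount   purpose
5     6    Ivy      28       biz
3     4   Hana      65       biz
4     9    Vic     203       biz
2     8    Ivy     274      auto
6     7    Ivy     297       biz
1    10   Hana     374      auto
0     2    Wes     412  personal
add column amount_plus_10 = t['amount'] + 10:
   late client  amount   purpose  amount_plus_10
5     6    Ivy      28       biz              38
3     4   Hana      65       biz              75
4     9    Vic     203       biz             213
2     8    Ivy     274      auto             284
6     7    Ivy     297       biz             307
1    10   Hana     374      auto             384
0     2    Wes     412  personal             422
drop duplicate client (keep=last):
   late client  amount   purpose  amount_plus_10
4     9    Vic     203       biz             213
6     7    Ivy     297       biz             307
1    10   Hana     374      auto             384
0     2    Wes     412  personal             422
take 3 rows with largest amount_plus_10:
   late client  amount   purpose  amount_plus_10
0     2    Wes     412  personal             422
1    10   Hana     374      auto             384
6     7    Ivy     297       biz             307
filter rows where amount <= 374:
   late client  amount purpose  amount_plus_10
1    10   Hana     374    auto             384
6     7    Ivy     297     biz             307
Taking the mean of column 'amount_plus_10' gives 345.5.

345.5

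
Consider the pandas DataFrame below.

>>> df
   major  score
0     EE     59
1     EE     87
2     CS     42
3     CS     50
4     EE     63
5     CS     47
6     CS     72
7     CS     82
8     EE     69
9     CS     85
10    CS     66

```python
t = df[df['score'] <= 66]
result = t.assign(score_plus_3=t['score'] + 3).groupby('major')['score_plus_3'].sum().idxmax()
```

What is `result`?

CS

filter rows where score <= 66:
   major  score
0     EE     59
2     CS     42
3     CS     50
4     EE     63
5     CS     47
10    CS     66
add column score_plus_3 = t['score'] + 3:
   major  score  score_plus_3
0     EE     59            62
2     CS     42            45
3     CS     50            53
4     EE     63            66
5     CS     47            50
10    CS     66            69
group by major, sum of score_plus_3:
major
CS    217
EE    128
Name: score_plus_3, dtype: int64
The label with the largest value is CS.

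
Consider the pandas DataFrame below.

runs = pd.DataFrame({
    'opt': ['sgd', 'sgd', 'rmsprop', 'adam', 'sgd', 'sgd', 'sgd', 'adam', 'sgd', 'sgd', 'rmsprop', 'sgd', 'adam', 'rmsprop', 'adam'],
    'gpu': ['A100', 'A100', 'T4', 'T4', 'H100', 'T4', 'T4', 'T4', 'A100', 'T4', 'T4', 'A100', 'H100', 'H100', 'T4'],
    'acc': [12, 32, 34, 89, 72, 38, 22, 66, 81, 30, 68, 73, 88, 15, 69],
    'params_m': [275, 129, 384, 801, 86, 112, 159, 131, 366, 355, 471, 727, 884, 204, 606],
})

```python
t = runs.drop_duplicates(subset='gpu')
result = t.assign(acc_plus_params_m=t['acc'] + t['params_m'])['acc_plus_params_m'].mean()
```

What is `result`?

287.666666667

drop duplicate gpu (keep=first):
       opt   gpu  acc  params_m
0      sgd  A100   12       275
2  rmsprop    T4   34       384
4      sgd  H100   72        86
add column acc_plus_params_m = t['acc'] + t['params_m']:
       opt   gpu  acc  params_m  acc_plus_params_m
0      sgd  A100   12       275                287
2  rmsprop    T4   34       384                418
4      sgd  H100   72        86                158
mean of column 'acc_plus_params_m' → 287.666666667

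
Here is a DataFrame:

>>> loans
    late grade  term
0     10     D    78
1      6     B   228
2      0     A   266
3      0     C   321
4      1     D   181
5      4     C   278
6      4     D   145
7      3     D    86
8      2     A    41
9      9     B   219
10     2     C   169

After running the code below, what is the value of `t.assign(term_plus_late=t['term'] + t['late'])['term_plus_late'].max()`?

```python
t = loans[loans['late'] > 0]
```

282

filter rows where late > 0:
    late grade  term
0     10     D    78
1      6     B   228
4      1     D   181
5      4     C   278
6      4     D   145
7      3     D    86
8      2     A    41
9      9     B   219
10     2     C   169
add column term_plus_late = t['term'] + t['late']:
    late grade  term  term_plus_late
0     10     D    78              88
1      6     B   228             234
4      1     D   181             182
5      4     C   278             282
6      4     D   145             149
7      3     D    86              89
8      2     A    41              43
9      9     B   219             228
10     2     C   169             171
Taking the max of column 'term_plus_late' gives 282.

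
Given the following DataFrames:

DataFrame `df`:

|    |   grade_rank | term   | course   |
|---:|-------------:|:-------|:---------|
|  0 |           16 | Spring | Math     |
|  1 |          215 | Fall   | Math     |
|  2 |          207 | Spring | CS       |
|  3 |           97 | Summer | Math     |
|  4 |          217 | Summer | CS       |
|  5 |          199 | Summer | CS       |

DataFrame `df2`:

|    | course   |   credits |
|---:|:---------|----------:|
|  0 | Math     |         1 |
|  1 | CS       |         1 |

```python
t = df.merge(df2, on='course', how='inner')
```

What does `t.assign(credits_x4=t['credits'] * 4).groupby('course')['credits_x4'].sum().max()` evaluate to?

12

merge on 'course' (how='inner') → 6 rows:
   grade_rank    term course  credits
0          16  Spring   Math        1
1         215    Fall   Math        1
2         207  Spring     CS        1
3          97  Summer   Math        1
4         217  Summer     CS        1
5         199  Summer     CS        1
add column credits_x4 = t['credits'] * 4:
   grade_rank    term course  credits  credits_x4
0          16  Spring   Math        1           4
1         215    Fall   Math        1           4
2         207  Spring     CS        1           4
3          97  Summer   Math        1           4
4         217  Summer     CS        1           4
5         199  Summer     CS        1           4
group by course, sum of credits_x4:
course
CS      12
Math    12
Name: credits_x4, dtype: int64
Hence 12.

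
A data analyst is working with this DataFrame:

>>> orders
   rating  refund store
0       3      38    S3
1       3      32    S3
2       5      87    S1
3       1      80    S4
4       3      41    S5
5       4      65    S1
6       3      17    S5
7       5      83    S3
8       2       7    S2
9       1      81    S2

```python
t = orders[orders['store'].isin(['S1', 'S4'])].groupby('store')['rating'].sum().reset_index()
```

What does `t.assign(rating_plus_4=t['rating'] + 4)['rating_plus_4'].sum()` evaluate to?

filter rows where store in ['S1', 'S4']:
   rating  refund store
2       5      87    S1
3       1      80    S4
5       4      65    S1
group by store, sum of rating:
store
S1    9
S4    1
Name: rating, dtype: int64
reset_index():
  store  rating
0    S1       9
1    S4       1
add column rating_plus_4 = t['rating'] + 4:
  store  rating  rating_plus_4
0    S1       9             13
1    S4       1              5
The sum of column 'rating_plus_4' is 18.

18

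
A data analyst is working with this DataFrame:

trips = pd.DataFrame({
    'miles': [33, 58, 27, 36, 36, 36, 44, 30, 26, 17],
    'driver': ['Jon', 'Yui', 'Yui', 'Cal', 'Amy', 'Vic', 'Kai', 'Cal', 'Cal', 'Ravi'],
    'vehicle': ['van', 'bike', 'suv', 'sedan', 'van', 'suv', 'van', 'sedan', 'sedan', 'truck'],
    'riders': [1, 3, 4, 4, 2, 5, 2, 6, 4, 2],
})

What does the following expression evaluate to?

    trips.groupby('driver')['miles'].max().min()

group by driver, max of miles:
driver
Amy     36
Cal     36
Jon     33
Kai     44
Ravi    17
Vic     36
Yui     58
Name: miles, dtype: int64
Then the min of the resulting series: 17

17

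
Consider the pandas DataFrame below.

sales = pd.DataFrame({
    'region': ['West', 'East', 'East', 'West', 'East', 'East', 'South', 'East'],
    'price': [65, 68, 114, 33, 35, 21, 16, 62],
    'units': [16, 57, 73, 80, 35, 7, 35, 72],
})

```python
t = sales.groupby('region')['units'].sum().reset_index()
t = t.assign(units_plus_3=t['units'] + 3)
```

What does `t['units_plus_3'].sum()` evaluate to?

group by region, sum of units:
region
East     244
South     35
West      96
Name: units, dtype: int64
reset_index():
  region  units
0   East    244
1  South     35
2   West     96
add column units_plus_3 = t['units'] + 3:
  region  units  units_plus_3
0   East    244           247
1  South     35            38
2   West     96            99

384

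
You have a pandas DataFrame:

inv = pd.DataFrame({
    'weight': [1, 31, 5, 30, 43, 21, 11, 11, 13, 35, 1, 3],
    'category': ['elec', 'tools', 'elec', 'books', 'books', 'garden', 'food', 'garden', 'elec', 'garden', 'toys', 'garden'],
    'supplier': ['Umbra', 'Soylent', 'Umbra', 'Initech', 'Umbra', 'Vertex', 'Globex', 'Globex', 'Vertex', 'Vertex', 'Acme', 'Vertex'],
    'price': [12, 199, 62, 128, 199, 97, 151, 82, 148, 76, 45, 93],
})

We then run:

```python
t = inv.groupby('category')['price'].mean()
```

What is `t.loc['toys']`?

group by category, mean of price:
category
books     163.5
elec       74.0
food      151.0
garden     87.0
tools     199.0
toys       45.0
Name: price, dtype: float64
Taking the value at index 'toys' gives 45.0.

45.0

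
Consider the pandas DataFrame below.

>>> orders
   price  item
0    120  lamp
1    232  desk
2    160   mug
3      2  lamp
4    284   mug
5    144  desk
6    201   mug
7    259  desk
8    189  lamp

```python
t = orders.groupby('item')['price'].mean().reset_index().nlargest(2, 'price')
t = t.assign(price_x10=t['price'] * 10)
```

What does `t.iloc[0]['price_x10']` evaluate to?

2150.0

group by item, mean of price:
item
desk    211.666667
lamp    103.666667
mug     215.000000
Name: price, dtype: float64
reset_index():
   item       price
0  desk  211.666667
1  lamp  103.666667
2   mug  215.000000
take 2 rows with largest price:
   item       price
2   mug  215.000000
0  desk  211.666667
add column price_x10 = t['price'] * 10:
   item       price    price_x10
2   mug  215.000000  2150.000000
0  desk  211.666667  2116.666667
Reading off the value at position 0, column 'price_x10', we get 2150.0.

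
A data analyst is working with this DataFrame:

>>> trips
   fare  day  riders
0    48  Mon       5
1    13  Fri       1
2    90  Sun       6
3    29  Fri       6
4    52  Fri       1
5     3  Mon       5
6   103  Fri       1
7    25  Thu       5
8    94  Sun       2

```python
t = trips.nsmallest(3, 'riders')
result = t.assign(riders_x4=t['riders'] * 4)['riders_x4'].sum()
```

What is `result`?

take 3 rows with smallest riders:
   fare  day  riders
1    13  Fri       1
4    52  Fri       1
6   103  Fri       1
add column riders_x4 = t['riders'] * 4:
   fare  day  riders  riders_x4
1    13  Fri       1          4
4    52  Fri       1          4
6   103  Fri       1          4

12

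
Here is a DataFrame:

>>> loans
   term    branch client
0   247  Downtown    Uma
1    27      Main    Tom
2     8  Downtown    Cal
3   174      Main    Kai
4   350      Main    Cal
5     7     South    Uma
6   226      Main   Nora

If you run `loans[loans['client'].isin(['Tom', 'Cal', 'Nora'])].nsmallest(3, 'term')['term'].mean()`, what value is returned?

filter rows where client in ['Tom', 'Cal', 'Nora']:
   term    branch client
1    27      Main    Tom
2     8  Downtown    Cal
4   350      Main    Cal
6   226      Main   Nora
take 3 rows with smallest term:
   term    branch client
2     8  Downtown    Cal
1    27      Main    Tom
6   226      Main   Nora

87.0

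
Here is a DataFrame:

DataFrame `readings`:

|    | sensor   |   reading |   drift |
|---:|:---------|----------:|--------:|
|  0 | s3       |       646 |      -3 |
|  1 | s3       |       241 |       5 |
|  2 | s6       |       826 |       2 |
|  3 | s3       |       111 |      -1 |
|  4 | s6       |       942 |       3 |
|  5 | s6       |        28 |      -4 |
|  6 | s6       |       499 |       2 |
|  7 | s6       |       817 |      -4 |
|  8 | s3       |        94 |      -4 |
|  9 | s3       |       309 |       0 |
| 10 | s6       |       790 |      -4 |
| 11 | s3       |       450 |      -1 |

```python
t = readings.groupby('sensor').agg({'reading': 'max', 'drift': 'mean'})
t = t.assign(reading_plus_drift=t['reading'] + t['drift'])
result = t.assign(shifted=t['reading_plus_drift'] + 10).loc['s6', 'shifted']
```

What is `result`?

951.166666667

group by sensor: max(reading), mean(drift):
        reading     drift
sensor                   
s3          646 -0.666667
s6          942 -0.833333
add column reading_plus_drift = t['reading'] + t['drift']:
        reading     drift  reading_plus_drift
sensor                                       
s3          646 -0.666667          645.333333
s6          942 -0.833333          941.166667
add column shifted = t['reading_plus_drift'] + 10:
        reading     drift  reading_plus_drift     shifted
sensor                                                   
s3          646 -0.666667          645.333333  655.333333
s6          942 -0.833333          941.166667  951.166667
Then the value at row 's6', column 'shifted': 951.166666667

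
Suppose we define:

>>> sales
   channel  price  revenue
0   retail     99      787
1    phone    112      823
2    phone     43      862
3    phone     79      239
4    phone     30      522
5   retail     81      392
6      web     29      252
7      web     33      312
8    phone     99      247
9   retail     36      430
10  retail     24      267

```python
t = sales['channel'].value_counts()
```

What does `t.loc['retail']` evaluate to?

4

value_counts of channel:
channel
phone     5
retail    4
web       2
Name: count, dtype: int64
Hence 4.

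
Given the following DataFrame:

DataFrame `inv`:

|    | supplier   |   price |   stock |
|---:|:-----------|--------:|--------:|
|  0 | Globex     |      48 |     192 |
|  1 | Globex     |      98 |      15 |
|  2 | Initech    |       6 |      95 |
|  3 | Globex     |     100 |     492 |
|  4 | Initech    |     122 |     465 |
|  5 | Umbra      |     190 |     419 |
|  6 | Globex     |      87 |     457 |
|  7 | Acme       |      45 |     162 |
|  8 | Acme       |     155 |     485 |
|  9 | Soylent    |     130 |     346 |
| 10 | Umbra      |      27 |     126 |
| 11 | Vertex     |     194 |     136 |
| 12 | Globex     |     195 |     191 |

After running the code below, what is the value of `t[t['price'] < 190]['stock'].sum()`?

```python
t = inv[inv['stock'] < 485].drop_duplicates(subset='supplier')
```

filter rows where stock < 485:
   supplier  price  stock
0    Globex     48    192
1    Globex     98     15
2   Initech      6     95
4   Initech    122    465
5     Umbra    190    419
6    Globex     87    457
7      Acme     45    162
9   Soylent    130    346
10    Umbra     27    126
11   Vertex    194    136
12   Globex    195    191
drop duplicate supplier (keep=first):
   supplier  price  stock
0    Globex     48    192
2   Initech      6     95
5     Umbra    190    419
7      Acme     45    162
9   Soylent    130    346
11   Vertex    194    136
filter rows where price < 190:
  supplier  price  stock
0   Globex     48    192
2  Initech      6     95
7     Acme     45    162
9  Soylent    130    346
Then the sum of column 'stock': 795

795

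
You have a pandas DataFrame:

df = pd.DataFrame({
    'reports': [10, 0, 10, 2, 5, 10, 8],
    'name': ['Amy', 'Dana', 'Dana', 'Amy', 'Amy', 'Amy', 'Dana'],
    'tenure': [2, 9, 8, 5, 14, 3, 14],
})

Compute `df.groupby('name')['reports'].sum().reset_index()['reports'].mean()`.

group by name, sum of reports:
name
Amy     27
Dana    18
Name: reports, dtype: int64
reset_index():
   name  reports
0   Amy       27
1  Dana       18

22.5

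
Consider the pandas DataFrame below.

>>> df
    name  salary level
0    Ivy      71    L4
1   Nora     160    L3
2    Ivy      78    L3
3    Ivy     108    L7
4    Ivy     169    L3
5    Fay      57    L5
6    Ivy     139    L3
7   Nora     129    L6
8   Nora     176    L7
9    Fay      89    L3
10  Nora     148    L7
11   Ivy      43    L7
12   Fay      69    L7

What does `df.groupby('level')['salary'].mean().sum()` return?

492.8

group by level, mean of salary:
level
L3    127.0
L4     71.0
L5     57.0
L6    129.0
L7    108.8
Name: salary, dtype: float64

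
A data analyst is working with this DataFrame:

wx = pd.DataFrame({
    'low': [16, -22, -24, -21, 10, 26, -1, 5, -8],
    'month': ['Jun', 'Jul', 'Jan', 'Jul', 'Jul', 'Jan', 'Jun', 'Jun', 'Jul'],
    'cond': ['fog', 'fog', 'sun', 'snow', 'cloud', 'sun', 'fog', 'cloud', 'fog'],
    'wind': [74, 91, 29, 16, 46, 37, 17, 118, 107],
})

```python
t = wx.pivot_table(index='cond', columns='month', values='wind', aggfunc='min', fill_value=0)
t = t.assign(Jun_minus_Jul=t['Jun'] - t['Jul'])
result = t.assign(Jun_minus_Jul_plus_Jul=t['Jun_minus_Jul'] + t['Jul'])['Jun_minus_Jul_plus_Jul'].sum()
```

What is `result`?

135

pivot: rows=cond, cols=month, min(wind):
month  Jan  Jul  Jun
cond                
cloud    0   46  118
fog      0   91   17
snow     0   16    0
sun     29    0    0
add column Jun_minus_Jul = t['Jun'] - t['Jul']:
month  Jan  Jul  Jun  Jun_minus_Jul
cond                               
cloud    0   46  118             72
fog      0   91   17            -74
snow     0   16    0            -16
sun     29    0    0              0
add column Jun_minus_Jul_plus_Jul = t['Jun_minus_Jul'] + t['Jul']:
month  Jan  Jul  Jun  Jun_minus_Jul  Jun_minus_Jul_plus_Jul
cond                                                       
cloud    0   46  118             72                     118
fog      0   91   17            -74                      17
snow     0   16    0            -16                       0
sun     29    0    0              0                       0
Taking the sum of column 'Jun_minus_Jul_plus_Jul' gives 135.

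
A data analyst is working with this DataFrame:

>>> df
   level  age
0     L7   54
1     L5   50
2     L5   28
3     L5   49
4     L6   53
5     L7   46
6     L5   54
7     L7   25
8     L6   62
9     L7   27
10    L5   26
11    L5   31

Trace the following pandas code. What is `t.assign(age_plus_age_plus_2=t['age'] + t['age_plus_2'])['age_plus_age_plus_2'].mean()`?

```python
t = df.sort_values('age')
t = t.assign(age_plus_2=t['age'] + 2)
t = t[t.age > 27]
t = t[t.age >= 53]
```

sort by age:
   level  age
7     L7   25
10    L5   26
9     L7   27
2     L5   28
11    L5   31
5     L7   46
3     L5   49
1     L5   50
4     L6   53
0     L7   54
6     L5   54
8     L6   62
add column age_plus_2 = t['age'] + 2:
   level  age  age_plus_2
7     L7   25          27
10    L5   26          28
9     L7   27          29
2     L5   28          30
11    L5   31          33
5     L7   46          48
3     L5   49          51
1     L5   50          52
4     L6   53          55
0     L7   54          56
6     L5   54          56
8     L6   62          64
filter rows where age > 27:
   level  age  age_plus_2
2     L5   28          30
11    L5   31          33
5     L7   46          48
3     L5   49          51
1     L5   50          52
4     L6   53          55
0     L7   54          56
6     L5   54          56
8     L6   62          64
filter rows where age >= 53:
  level  age  age_plus_2
4    L6   53          55
0    L7   54          56
6    L5   54          56
8    L6   62          64
add column age_plus_age_plus_2 = t['age'] + t['age_plus_2']:
  level  age  age_plus_2  age_plus_age_plus_2
4    L6   53          55                  108
0    L7   54          56                  110
6    L5   54          56                  110
8    L6   62          64                  126

113.5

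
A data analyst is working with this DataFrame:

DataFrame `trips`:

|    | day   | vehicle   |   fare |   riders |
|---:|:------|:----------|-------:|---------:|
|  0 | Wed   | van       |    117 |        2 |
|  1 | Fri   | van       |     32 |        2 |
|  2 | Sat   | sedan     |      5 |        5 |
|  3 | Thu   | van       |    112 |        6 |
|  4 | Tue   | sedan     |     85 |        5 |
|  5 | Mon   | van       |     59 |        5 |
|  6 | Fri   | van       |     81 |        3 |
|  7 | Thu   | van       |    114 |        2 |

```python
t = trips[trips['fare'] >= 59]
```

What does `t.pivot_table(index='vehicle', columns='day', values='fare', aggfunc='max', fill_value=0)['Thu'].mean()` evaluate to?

filter rows where fare >= 59:
   day vehicle  fare  riders
0  Wed     van   117       2
3  Thu     van   112       6
4  Tue   sedan    85       5
5  Mon     van    59       5
6  Fri     van    81       3
7  Thu     van   114       2
pivot: rows=vehicle, cols=day, max(fare):
day      Fri  Mon  Thu  Tue  Wed
vehicle                         
sedan      0    0    0   85    0
van       81   59  114    0  117
Reading off the mean of column 'Thu', we get 57.0.

57.0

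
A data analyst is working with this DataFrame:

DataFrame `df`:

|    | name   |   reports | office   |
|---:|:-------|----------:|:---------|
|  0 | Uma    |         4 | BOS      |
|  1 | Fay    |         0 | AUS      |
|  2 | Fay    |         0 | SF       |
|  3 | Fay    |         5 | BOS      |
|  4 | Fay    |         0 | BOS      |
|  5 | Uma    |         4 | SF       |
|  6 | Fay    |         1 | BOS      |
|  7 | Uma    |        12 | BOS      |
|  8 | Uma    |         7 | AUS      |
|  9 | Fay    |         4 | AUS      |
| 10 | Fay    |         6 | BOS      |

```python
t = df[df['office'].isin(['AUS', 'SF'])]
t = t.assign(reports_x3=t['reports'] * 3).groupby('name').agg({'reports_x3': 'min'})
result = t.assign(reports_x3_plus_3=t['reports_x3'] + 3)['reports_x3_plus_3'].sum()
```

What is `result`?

18

filter rows where office in ['AUS', 'SF']:
  name  reports office
1  Fay        0    AUS
2  Fay        0     SF
5  Uma        4     SF
8  Uma        7    AUS
9  Fay        4    AUS
add column reports_x3 = t['reports'] * 3:
  name  reports office  reports_x3
1  Fay        0    AUS           0
2  Fay        0     SF           0
5  Uma        4     SF          12
8  Uma        7    AUS          21
9  Fay        4    AUS          12
group by name, min of reports_x3:
      reports_x3
name            
Fay            0
Uma           12
add column reports_x3_plus_3 = t['reports_x3'] + 3:
      reports_x3  reports_x3_plus_3
name                               
Fay            0                  3
Uma           12                 15
sum of column 'reports_x3_plus_3' → 18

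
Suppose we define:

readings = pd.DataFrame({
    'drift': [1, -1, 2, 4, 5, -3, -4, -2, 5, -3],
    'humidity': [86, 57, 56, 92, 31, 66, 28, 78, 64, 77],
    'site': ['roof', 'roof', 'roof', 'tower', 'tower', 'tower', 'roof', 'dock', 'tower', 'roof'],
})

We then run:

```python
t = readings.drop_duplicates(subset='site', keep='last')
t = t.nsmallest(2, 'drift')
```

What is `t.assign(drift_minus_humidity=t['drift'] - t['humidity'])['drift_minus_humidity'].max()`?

-80

drop duplicate site (keep=last):
   drift  humidity   site
7     -2        78   dock
8      5        64  tower
9     -3        77   roof
take 2 rows with smallest drift:
   drift  humidity  site
9     -3        77  roof
7     -2        78  dock
add column drift_minus_humidity = t['drift'] - t['humidity']:
   drift  humidity  site  drift_minus_humidity
9     -3        77  roof                   -80
7     -2        78  dock                   -80
Taking the max of column 'drift_minus_humidity' gives -80.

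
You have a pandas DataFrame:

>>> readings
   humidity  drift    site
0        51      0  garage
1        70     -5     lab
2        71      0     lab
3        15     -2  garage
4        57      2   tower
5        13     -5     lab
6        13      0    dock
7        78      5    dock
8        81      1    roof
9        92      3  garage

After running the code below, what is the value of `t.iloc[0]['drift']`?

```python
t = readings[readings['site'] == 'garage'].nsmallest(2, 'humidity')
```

-2

filter rows where site == 'garage':
   humidity  drift    site
0        51      0  garage
3        15     -2  garage
9        92      3  garage
take 2 rows with smallest humidity:
   humidity  drift    site
3        15     -2  garage
0        51      0  garage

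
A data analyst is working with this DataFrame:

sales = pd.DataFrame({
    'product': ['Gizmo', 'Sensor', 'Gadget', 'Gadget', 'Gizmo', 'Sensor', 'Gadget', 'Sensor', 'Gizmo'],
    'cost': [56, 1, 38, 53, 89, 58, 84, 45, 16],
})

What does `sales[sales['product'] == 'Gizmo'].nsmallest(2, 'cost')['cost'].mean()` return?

filter rows where product == 'Gizmo':
  product  cost
0   Gizmo    56
4   Gizmo    89
8   Gizmo    16
take 2 rows with smallest cost:
  product  cost
8   Gizmo    16
0   Gizmo    56

36.0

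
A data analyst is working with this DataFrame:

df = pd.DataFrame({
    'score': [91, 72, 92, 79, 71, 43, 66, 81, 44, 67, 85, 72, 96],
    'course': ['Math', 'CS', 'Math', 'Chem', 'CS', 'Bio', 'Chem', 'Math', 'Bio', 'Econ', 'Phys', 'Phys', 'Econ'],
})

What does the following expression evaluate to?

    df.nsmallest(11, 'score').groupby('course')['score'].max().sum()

438

take 11 rows with smallest score:
    score course
5      43    Bio
8      44    Bio
6      66   Chem
9      67   Econ
4      71     CS
1      72     CS
11     72   Phys
3      79   Chem
7      81   Math
10     85   Phys
0      91   Math
group by course, max of score:
course
Bio     44
CS      72
Chem    79
Econ    67
Math    91
Phys    85
Name: score, dtype: int64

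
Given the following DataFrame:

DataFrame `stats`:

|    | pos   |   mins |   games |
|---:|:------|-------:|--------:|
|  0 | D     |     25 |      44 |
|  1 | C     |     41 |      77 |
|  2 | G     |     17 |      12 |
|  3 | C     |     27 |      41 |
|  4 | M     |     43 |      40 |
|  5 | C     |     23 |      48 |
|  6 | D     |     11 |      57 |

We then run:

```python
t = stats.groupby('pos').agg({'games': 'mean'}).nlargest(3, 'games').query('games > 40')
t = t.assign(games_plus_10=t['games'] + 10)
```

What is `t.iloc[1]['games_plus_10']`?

60.5

group by pos, mean of games:
         games
pos           
C    55.333333
D    50.500000
G    12.000000
M    40.000000
take 3 rows with largest games:
         games
pos           
C    55.333333
D    50.500000
M    40.000000
filter rows where games > 40:
         games
pos           
C    55.333333
D    50.500000
add column games_plus_10 = t['games'] + 10:
         games  games_plus_10
pos                          
C    55.333333      65.333333
D    50.500000      60.500000
value at position 1, column 'games_plus_10' → 60.5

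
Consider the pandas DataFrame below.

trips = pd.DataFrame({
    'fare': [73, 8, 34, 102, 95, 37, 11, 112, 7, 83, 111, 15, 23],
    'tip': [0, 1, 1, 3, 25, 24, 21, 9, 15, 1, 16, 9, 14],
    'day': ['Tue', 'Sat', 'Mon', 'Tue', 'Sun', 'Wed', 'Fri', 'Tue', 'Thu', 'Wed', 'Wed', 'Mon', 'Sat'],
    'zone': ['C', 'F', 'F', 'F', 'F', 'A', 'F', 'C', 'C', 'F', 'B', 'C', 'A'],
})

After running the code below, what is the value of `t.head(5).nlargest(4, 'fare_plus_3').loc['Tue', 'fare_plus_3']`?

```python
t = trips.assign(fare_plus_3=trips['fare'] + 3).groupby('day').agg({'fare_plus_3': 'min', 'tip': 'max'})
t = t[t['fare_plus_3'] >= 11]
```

76

add column fare_plus_3 = trips['fare'] + 3:
    fare  tip  day zone  fare_plus_3
0     73    0  Tue    C           76
1      8    1  Sat    F           11
2     34    1  Mon    F           37
3    102    3  Tue    F          105
4     95   25  Sun    F           98
5     37   24  Wed    A           40
6     11   21  Fri    F           14
7    112    9  Tue    C          115
8      7   15  Thu    C           10
9     83    1  Wed    F           86
10   111   16  Wed    B          114
11    15    9  Mon    C           18
12    23   14  Sat    A           26
group by day: min(fare_plus_3), max(tip):
     fare_plus_3  tip
day                  
Fri           14   21
Mon           18    9
Sat           11   14
Sun           98   25
Thu           10   15
Tue           76    9
Wed           40   24
filter rows where fare_plus_3 >= 11:
     fare_plus_3  tip
day                  
Fri           14   21
Mon           18    9
Sat           11   14
Sun           98   25
Tue           76    9
Wed           40   24
take first 5 rows:
     fare_plus_3  tip
day                  
Fri           14   21
Mon           18    9
Sat           11   14
Sun           98   25
Tue           76    9
take 4 rows with largest fare_plus_3:
     fare_plus_3  tip
day                  
Sun           98   25
Tue           76    9
Mon           18    9
Fri           14   21
So loc['Tue', 'fare_plus_3'] = 76.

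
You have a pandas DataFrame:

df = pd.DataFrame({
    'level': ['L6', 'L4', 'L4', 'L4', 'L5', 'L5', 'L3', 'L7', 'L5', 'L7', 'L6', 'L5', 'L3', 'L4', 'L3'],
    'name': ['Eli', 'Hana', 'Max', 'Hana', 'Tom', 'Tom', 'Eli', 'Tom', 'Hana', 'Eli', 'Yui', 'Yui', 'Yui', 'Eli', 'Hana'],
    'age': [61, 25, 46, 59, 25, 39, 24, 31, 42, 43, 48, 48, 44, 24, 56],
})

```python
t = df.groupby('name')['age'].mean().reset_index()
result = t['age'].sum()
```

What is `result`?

group by name, mean of age:
name
Eli     38.000000
Hana    45.500000
Max     46.000000
Tom     31.666667
Yui     46.666667
Name: age, dtype: float64
reset_index():
   name        age
0   Eli  38.000000
1  Hana  45.500000
2   Max  46.000000
3   Tom  31.666667
4   Yui  46.666667
Then the sum of column 'age': 207.833333333

207.833333333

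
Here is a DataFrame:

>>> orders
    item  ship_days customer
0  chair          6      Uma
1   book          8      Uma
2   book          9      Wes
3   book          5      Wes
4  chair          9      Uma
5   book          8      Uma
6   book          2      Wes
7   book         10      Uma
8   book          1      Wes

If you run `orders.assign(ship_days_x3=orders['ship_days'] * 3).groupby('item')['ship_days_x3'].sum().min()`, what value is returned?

45

add column ship_days_x3 = orders['ship_days'] * 3:
    item  ship_days customer  ship_days_x3
0  chair          6      Uma            18
1   book          8      Uma            24
2   book          9      Wes            27
3   book          5      Wes            15
4  chair          9      Uma            27
5   book          8      Uma            24
6   book          2      Wes             6
7   book         10      Uma            30
8   book          1      Wes             3
group by item, sum of ship_days_x3:
item
book     129
chair     45
Name: ship_days_x3, dtype: int64
Hence 45.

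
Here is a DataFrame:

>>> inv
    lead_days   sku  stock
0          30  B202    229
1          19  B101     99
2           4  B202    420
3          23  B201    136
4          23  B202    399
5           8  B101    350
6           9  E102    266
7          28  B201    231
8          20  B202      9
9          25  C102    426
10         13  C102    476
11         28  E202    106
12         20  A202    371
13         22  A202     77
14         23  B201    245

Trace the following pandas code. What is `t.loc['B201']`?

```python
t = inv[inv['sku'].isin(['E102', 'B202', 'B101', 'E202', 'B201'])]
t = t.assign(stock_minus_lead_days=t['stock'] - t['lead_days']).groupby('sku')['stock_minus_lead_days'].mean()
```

179.333333333

filter rows where sku in ['E102', 'B202', 'B101', 'E202', 'B201']:
    lead_days   sku  stock
0          30  B202    229
1          19  B101     99
2           4  B202    420
3          23  B201    136
4          23  B202    399
5           8  B101    350
6           9  E102    266
7          28  B201    231
8          20  B202      9
11         28  E202    106
14         23  B201    245
add column stock_minus_lead_days = t['stock'] - t['lead_days']:
    lead_days   sku  stock  stock_minus_lead_days
0          30  B202    229                    199
1          19  B101     99                     80
2           4  B202    420                    416
3          23  B201    136                    113
4          23  B202    399                    376
5           8  B101    350                    342
6           9  E102    266                    257
7          28  B201    231                    203
8          20  B202      9                    -11
11         28  E202    106                     78
14         23  B201    245                    222
group by sku, mean of stock_minus_lead_days:
sku
B101    211.000000
B201    179.333333
B202    245.000000
E102    257.000000
E202     78.000000
Name: stock_minus_lead_days, dtype: float64
value at index 'B201' → 179.333333333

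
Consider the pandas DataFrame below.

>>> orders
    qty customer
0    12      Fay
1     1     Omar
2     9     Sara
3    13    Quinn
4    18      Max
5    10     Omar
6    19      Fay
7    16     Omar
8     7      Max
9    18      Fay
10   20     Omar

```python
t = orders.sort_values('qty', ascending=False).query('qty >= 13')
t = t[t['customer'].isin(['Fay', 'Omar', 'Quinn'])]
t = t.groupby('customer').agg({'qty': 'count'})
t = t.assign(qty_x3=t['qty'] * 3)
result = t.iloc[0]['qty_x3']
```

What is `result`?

6

sort by qty descending:
    qty customer
10   20     Omar
6    19      Fay
4    18      Max
9    18      Fay
7    16     Omar
3    13    Quinn
0    12      Fay
5    10     Omar
2     9     Sara
8     7      Max
1     1     Omar
filter rows where qty >= 13:
    qty customer
10   20     Omar
6    19      Fay
4    18      Max
9    18      Fay
7    16     Omar
3    13    Quinn
filter rows where customer in ['Fay', 'Omar', 'Quinn']:
    qty customer
10   20     Omar
6    19      Fay
9    18      Fay
7    16     Omar
3    13    Quinn
group by customer, count of qty:
          qty
customer     
Fay         2
Omar        2
Quinn       1
add column qty_x3 = t['qty'] * 3:
          qty  qty_x3
customer             
Fay         2       6
Omar        2       6
Quinn       1       3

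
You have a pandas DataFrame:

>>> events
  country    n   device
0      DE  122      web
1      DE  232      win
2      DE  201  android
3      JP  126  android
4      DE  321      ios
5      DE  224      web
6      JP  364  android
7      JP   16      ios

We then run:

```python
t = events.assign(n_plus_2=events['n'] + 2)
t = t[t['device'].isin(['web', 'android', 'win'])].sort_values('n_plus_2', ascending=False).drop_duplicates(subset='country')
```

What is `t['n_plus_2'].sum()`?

600

add column n_plus_2 = events['n'] + 2:
  country    n   device  n_plus_2
0      DE  122      web       124
1      DE  232      win       234
2      DE  201  android       203
3      JP  126  android       128
4      DE  321      ios       323
5      DE  224      web       226
6      JP  364  android       366
7      JP   16      ios        18
filter rows where device in ['web', 'android', 'win']:
  country    n   device  n_plus_2
0      DE  122      web       124
1      DE  232      win       234
2      DE  201  android       203
3      JP  126  android       128
5      DE  224      web       226
6      JP  364  android       366
sort by n_plus_2 descending:
  country    n   device  n_plus_2
6      JP  364  android       366
1      DE  232      win       234
5      DE  224      web       226
2      DE  201  android       203
3      JP  126  android       128
0      DE  122      web       124
drop duplicate country (keep=first):
  country    n   device  n_plus_2
6      JP  364  android       366
1      DE  232      win       234
Hence 600.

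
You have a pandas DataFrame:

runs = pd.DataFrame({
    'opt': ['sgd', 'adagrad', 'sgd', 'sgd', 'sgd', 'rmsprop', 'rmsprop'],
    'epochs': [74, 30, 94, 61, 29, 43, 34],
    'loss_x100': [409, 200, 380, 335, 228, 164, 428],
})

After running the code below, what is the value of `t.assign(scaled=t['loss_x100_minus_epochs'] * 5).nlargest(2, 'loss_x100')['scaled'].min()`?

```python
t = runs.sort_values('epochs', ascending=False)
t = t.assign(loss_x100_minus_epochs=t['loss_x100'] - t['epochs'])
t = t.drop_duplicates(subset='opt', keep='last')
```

995

sort by epochs descending:
       opt  epochs  loss_x100
2      sgd      94        380
0      sgd      74        409
3      sgd      61        335
5  rmsprop      43        164
6  rmsprop      34        428
1  adagrad      30        200
4      sgd      29        228
add column loss_x100_minus_epochs = t['loss_x100'] - t['epochs']:
       opt  epochs  loss_x100  loss_x100_minus_epochs
2      sgd      94        380                     286
0      sgd      74        409                     335
3      sgd      61        335                     274
5  rmsprop      43        164                     121
6  rmsprop      34        428                     394
1  adagrad      30        200                     170
4      sgd      29        228                     199
drop duplicate opt (keep=last):
       opt  epochs  loss_x100  loss_x100_minus_epochs
6  rmsprop      34        428                     394
1  adagrad      30        200                     170
4      sgd      29        228                     199
add column scaled = t['loss_x100_minus_epochs'] * 5:
       opt  epochs  loss_x100  loss_x100_minus_epochs  scaled
6  rmsprop      34        428                     394    1970
1  adagrad      30        200                     170     850
4      sgd      29        228                     199     995
take 2 rows with largest loss_x100:
       opt  epochs  loss_x100  loss_x100_minus_epochs  scaled
6  rmsprop      34        428                     394    1970
4      sgd      29        228                     199     995
Finally, min of column 'scaled' = 995.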